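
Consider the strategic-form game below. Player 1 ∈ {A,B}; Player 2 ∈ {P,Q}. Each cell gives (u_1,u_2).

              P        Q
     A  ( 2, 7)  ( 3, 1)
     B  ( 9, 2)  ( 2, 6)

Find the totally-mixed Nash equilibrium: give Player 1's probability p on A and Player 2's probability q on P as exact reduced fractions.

p=2/5, q=1/8

P1 indiff ⇒ q·2+(1-q)·3 = q·9+(1-q)·2 ⇒ q(-7) = (1-q)(-1) ⇒ q = 1/8
P2 indiff ⇒ p·7+(1-p)·2 = p·1+(1-p)·6 ⇒ p(6) = (1-p)(4) ⇒ p = 2/5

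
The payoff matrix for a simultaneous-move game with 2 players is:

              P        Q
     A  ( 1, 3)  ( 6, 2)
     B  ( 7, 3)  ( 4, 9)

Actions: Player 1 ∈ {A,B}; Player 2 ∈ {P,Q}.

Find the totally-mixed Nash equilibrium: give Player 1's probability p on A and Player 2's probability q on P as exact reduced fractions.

P1 indiff ⇒ q·1+(1-q)·6 = q·7+(1-q)·4 ⇒ q(-6) = (1-q)(-2) ⇒ q = 1/4
P2 indiff ⇒ p·3+(1-p)·3 = p·2+(1-p)·9 ⇒ p(1) = (1-p)(6) ⇒ p = 6/7

(p,q) = (6/7, 1/4)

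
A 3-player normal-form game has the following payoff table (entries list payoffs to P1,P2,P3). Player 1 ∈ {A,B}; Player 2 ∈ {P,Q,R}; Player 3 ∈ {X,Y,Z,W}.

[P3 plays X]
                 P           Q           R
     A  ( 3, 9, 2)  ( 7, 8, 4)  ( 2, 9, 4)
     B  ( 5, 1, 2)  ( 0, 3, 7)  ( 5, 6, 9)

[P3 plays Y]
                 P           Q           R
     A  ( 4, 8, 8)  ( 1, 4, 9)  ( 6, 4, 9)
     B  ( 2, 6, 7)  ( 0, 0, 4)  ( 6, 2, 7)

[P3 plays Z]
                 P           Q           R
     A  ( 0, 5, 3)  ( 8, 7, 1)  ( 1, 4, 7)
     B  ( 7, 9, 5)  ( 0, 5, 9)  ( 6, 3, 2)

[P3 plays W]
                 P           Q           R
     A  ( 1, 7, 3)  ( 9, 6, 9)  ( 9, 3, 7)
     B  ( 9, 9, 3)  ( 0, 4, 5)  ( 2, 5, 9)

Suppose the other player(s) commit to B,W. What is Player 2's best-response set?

P2 best: {P}

u_2(P vs B,W) = 9
u_2(Q vs B,W) = 4
u_2(R vs B,W) = 5
max payoff 9 at {P}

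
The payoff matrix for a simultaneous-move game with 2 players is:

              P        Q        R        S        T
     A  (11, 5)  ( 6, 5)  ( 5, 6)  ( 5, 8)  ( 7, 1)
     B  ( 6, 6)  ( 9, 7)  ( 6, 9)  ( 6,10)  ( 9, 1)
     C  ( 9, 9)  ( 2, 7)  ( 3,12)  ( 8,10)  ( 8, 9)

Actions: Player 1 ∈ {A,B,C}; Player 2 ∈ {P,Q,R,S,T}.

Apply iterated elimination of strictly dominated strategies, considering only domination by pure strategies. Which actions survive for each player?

Remaining: P1:{B,C} P2:{R,S}

P2 drop P (R beats it: A:6>5 B:9>6 C:12>9)
P1 drop A (B beats it: Q:9>6 R:6>5 S:6>5 T:9>7)
P2 drop Q (R beats it: B:9>7 C:12>7)
P2 drop T (R beats it: B:9>1 C:12>9)
P1→{B,C} P2→{R,S}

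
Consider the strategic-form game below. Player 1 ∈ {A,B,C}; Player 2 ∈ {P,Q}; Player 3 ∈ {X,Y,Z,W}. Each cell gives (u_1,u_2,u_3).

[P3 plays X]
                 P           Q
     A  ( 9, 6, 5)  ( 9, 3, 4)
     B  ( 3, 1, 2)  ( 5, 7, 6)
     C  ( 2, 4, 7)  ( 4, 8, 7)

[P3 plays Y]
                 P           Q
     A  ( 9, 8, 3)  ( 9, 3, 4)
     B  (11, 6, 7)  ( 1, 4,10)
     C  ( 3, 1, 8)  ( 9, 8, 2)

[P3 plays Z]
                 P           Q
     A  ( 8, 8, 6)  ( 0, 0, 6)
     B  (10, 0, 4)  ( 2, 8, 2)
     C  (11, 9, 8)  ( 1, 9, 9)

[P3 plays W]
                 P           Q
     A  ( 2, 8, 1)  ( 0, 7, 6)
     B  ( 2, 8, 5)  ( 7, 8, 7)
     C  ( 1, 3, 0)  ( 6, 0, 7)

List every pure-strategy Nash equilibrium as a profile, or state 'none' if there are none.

NE set: (B,P,Y), (C,P,Z)

(A,P,X): not NE [P3→Z gives 6>5]
(A,P,Y): not NE [P1→B gives 11>9; P3→Z gives 6>3]
(A,P,Z): not NE [P1→C gives 11>8]
(A,P,W): not NE [P3→Z gives 6>1]
(A,Q,X): not NE [P2→P gives 6>3; P3→W gives 6>4]
(A,Q,Y): not NE [P2→P gives 8>3; P3→W gives 6>4]
(A,Q,Z): not NE [P1→B gives 2>0; P2→P gives 8>0]
(A,Q,W): not NE [P1→B gives 7>0; P2→P gives 8>7]
(B,P,X): not NE [P1→A gives 9>3; P2→Q gives 7>1; P3→Y gives 7>2]
(B,P,Y): NE
(B,P,Z): not NE [P1→C gives 11>10; P2→Q gives 8>0; P3→Y gives 7>4]
(B,P,W): not NE [P3→Y gives 7>5]
(B,Q,X): not NE [P1→A gives 9>5; P3→Y gives 10>6]
(B,Q,Y): not NE [P1→C gives 9>1; P2→P gives 6>4]
(B,Q,Z): not NE [P3→Y gives 10>2]
(B,Q,W): not NE [P3→Y gives 10>7]
(C,P,X): not NE [P1→A gives 9>2; P2→Q gives 8>4; P3→Z gives 8>7]
(C,P,Y): not NE [P1→B gives 11>3; P2→Q gives 8>1]
(C,P,Z): NE
(C,P,W): not NE [P1→B gives 2>1; P3→Z gives 8>0]
(C,Q,X): not NE [P1→A gives 9>4; P3→Z gives 9>7]
(C,Q,Y): not NE [P3→Z gives 9>2]
(C,Q,Z): not NE [P1→B gives 2>1]
(C,Q,W): not NE [P1→B gives 7>6; P2→P gives 3>0; P3→Z gives 9>7]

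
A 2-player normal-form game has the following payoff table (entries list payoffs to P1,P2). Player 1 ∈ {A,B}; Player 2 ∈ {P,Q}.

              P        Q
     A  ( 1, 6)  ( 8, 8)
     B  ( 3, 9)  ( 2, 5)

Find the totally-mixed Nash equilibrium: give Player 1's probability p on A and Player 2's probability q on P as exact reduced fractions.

P1 indiff ⇒ q·1+(1-q)·8 = q·3+(1-q)·2 ⇒ q(-2) = (1-q)(-6) ⇒ q = 3/4
P2 indiff ⇒ p·6+(1-p)·9 = p·8+(1-p)·5 ⇒ p(-2) = (1-p)(-4) ⇒ p = 2/3

P1 mixes 2/3 on A; P2 mixes 3/4 on P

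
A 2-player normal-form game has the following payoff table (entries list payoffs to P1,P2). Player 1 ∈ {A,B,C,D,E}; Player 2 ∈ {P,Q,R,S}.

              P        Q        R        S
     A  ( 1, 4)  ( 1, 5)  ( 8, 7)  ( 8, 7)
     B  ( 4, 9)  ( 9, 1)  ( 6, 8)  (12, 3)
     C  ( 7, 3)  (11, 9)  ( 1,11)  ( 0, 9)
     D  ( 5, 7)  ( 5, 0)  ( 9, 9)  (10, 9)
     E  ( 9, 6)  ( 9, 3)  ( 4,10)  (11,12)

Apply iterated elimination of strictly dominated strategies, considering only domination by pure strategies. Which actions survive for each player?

P1 drop A (D beats it: P:5>1 Q:5>1 R:9>8 S:10>8)
P2 drop Q (R beats it: B:8>1 C:11>9 D:9>0 E:10>3)
P1 drop C (E beats it: P:9>7 R:4>1 S:11>0)
P1→{B,D,E} P2→{P,R,S}

Survivors P1:{B,D,E} P2:{P,R,S}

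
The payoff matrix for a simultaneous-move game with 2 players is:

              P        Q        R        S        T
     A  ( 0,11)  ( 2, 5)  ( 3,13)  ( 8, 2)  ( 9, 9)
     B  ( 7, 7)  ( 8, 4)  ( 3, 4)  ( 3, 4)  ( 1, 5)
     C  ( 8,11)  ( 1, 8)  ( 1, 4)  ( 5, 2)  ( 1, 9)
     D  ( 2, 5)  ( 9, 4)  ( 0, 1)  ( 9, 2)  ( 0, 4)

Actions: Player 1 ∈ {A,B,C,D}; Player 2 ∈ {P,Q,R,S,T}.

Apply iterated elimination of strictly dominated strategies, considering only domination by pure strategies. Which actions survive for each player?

Survivors P1:{A,B,C} P2:{P,R}

P2 drop Q (P beats it: A:11>5 B:7>4 C:11>8 D:5>4)
P2 drop S (P beats it: A:11>2 B:7>4 C:11>2 D:5>2)
P1 drop D (B beats it: P:7>2 R:3>0 T:1>0)
P2 drop T (P beats it: A:11>9 B:7>5 C:11>9)
P1→{A,B,C} P2→{P,R}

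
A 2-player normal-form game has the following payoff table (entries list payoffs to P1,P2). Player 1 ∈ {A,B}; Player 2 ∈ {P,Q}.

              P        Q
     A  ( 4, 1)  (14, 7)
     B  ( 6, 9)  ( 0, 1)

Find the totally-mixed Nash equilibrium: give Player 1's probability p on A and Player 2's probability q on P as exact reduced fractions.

P1 indiff ⇒ q·4+(1-q)·14 = q·6+(1-q)·0 ⇒ q(-2) = (1-q)(-14) ⇒ q = 7/8
P2 indiff ⇒ p·1+(1-p)·9 = p·7+(1-p)·1 ⇒ p(-6) = (1-p)(-8) ⇒ p = 4/7

(p,q) = (4/7, 7/8)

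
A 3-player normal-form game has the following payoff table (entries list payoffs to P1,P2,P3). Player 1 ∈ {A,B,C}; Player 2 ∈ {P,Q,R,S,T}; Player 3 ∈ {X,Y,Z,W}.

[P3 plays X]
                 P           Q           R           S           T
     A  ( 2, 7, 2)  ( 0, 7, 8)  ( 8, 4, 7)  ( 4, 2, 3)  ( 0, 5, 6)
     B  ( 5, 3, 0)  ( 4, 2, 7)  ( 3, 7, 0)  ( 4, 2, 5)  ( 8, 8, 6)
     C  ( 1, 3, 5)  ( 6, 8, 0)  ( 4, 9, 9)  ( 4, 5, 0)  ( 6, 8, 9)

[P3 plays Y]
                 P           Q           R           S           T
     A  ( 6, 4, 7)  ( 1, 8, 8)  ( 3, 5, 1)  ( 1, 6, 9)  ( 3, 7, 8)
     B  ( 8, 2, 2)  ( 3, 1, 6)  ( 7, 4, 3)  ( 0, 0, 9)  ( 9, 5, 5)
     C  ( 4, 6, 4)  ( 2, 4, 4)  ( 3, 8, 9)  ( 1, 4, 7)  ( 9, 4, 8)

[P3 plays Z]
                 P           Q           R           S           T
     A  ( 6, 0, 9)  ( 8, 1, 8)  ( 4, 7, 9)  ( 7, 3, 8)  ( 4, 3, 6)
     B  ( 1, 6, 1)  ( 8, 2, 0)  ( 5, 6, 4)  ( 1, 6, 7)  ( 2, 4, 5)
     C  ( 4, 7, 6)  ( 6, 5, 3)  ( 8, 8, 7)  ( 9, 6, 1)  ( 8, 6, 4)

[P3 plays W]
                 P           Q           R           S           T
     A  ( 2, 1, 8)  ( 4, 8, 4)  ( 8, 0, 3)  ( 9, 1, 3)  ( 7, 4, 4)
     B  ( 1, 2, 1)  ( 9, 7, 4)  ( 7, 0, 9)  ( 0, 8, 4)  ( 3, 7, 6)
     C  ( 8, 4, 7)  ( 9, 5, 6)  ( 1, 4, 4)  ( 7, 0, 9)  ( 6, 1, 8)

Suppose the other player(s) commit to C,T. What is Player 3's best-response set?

P3 best: {X}

u_3(X vs C,T) = 9
u_3(Y vs C,T) = 8
u_3(Z vs C,T) = 4
u_3(W vs C,T) = 8
max payoff 9 at {X}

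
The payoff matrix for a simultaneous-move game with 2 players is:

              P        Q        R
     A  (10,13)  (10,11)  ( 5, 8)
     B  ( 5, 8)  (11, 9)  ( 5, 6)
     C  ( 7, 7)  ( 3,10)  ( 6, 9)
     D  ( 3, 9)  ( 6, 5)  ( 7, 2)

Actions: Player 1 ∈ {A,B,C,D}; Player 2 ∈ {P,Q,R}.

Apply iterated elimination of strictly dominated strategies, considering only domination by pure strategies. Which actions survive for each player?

Survivors P1:{A,B} P2:{P,Q}

P2 drop R (Q beats it: A:11>8 B:9>6 C:10>9 D:5>2)
P1 drop C (A beats it: P:10>7 Q:10>3)
P1 drop D (A beats it: P:10>3 Q:10>6)
P1→{A,B} P2→{P,Q}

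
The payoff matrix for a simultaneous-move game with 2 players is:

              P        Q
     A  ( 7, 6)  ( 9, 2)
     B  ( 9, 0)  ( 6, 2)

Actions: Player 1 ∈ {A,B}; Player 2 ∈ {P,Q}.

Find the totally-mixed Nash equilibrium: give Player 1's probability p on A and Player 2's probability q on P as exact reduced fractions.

P1 indiff ⇒ q·7+(1-q)·9 = q·9+(1-q)·6 ⇒ q(-2) = (1-q)(-3) ⇒ q = 3/5
P2 indiff ⇒ p·6+(1-p)·0 = p·2+(1-p)·2 ⇒ p(4) = (1-p)(2) ⇒ p = 1/3

p=1/3, q=3/5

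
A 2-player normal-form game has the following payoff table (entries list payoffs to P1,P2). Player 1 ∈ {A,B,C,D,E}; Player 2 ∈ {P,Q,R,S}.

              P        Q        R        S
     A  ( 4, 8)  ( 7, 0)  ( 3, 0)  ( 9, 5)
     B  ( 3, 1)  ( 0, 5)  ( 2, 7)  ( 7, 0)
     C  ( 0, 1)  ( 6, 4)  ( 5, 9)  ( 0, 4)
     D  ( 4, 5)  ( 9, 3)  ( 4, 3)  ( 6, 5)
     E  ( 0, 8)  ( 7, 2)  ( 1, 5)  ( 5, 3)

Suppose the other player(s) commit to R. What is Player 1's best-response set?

u_1(A vs R) = 3
u_1(B vs R) = 2
u_1(C vs R) = 5
u_1(D vs R) = 4
u_1(E vs R) = 1
max payoff 5 at {C}

BR_1 = {C}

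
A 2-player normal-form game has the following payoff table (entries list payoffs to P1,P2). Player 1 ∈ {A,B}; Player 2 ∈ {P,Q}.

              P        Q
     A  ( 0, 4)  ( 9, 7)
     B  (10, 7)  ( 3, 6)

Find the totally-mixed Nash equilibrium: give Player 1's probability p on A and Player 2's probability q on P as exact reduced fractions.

P1 indiff ⇒ q·0+(1-q)·9 = q·10+(1-q)·3 ⇒ q(-10) = (1-q)(-6) ⇒ q = 3/8
P2 indiff ⇒ p·4+(1-p)·7 = p·7+(1-p)·6 ⇒ p(-3) = (1-p)(-1) ⇒ p = 1/4

P1 mixes 1/4 on A; P2 mixes 3/8 on P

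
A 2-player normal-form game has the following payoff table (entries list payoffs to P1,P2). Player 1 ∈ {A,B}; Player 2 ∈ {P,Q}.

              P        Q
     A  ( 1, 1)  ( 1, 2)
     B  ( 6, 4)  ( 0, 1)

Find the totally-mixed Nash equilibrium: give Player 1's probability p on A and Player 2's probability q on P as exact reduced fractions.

P1 mixes 3/4 on A; P2 mixes 1/6 on P

P1 indiff ⇒ q·1+(1-q)·1 = q·6+(1-q)·0 ⇒ q(-5) = (1-q)(-1) ⇒ q = 1/6
P2 indiff ⇒ p·1+(1-p)·4 = p·2+(1-p)·1 ⇒ p(-1) = (1-p)(-3) ⇒ p = 3/4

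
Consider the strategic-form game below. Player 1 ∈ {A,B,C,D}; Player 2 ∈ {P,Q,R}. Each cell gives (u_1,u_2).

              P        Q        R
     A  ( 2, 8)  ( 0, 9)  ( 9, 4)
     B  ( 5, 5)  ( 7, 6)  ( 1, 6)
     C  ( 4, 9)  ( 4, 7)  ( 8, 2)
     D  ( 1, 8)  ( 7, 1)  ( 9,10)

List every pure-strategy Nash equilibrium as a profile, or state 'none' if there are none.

Nash profiles: (B,Q), (D,R)

(A,P): not NE [P1→B gives 5>2; P2→Q gives 9>8]
(A,Q): not NE [P1→D gives 7>0]
(A,R): not NE [P2→Q gives 9>4]
(B,P): not NE [P2→R gives 6>5]
(B,Q): NE
(B,R): not NE [P1→D gives 9>1]
(C,P): not NE [P1→B gives 5>4]
(C,Q): not NE [P1→D gives 7>4; P2→P gives 9>7]
(C,R): not NE [P1→D gives 9>8; P2→P gives 9>2]
(D,P): not NE [P1→B gives 5>1; P2→R gives 10>8]
(D,Q): not NE [P2→R gives 10>1]
(D,R): NE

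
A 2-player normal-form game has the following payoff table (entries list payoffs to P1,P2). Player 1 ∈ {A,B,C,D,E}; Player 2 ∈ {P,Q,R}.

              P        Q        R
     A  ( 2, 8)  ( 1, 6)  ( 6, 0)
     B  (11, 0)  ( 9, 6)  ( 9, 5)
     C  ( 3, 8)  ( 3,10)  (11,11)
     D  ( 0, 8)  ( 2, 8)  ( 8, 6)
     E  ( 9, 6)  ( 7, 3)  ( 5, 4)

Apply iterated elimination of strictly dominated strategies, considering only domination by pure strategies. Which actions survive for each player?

IESDS → P1:{B,C} P2:{Q,R}

P1 drop A (B beats it: P:11>2 Q:9>1 R:9>6)
P1 drop D (B beats it: P:11>0 Q:9>2 R:9>8)
P1 drop E (B beats it: P:11>9 Q:9>7 R:9>5)
P2 drop P (Q beats it: B:6>0 C:10>8)
P1→{B,C} P2→{Q,R}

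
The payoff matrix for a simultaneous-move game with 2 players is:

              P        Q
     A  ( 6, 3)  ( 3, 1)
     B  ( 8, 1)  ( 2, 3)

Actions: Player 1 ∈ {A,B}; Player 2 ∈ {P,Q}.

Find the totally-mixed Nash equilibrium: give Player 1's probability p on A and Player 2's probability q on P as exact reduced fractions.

p=1/2, q=1/3

P1 indiff ⇒ q·6+(1-q)·3 = q·8+(1-q)·2 ⇒ q(-2) = (1-q)(-1) ⇒ q = 1/3
P2 indiff ⇒ p·3+(1-p)·1 = p·1+(1-p)·3 ⇒ p(2) = (1-p)(2) ⇒ p = 1/2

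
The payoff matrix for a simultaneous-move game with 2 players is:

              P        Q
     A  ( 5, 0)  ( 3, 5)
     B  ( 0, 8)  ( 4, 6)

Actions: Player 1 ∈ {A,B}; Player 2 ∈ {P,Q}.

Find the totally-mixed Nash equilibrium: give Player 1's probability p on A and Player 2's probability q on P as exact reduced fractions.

P1 indiff ⇒ q·5+(1-q)·3 = q·0+(1-q)·4 ⇒ q(5) = (1-q)(1) ⇒ q = 1/6
P2 indiff ⇒ p·0+(1-p)·8 = p·5+(1-p)·6 ⇒ p(-5) = (1-p)(-2) ⇒ p = 2/7

(p,q) = (2/7, 1/6)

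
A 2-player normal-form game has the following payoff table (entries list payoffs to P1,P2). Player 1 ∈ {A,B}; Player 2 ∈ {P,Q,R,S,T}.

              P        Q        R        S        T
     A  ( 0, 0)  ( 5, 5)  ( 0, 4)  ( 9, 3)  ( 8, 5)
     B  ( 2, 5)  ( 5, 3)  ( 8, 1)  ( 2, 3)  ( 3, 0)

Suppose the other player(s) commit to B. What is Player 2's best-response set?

argmax u_2 = {P}

u_2(P vs B) = 5
u_2(Q vs B) = 3
u_2(R vs B) = 1
u_2(S vs B) = 3
u_2(T vs B) = 0
max payoff 5 at {P}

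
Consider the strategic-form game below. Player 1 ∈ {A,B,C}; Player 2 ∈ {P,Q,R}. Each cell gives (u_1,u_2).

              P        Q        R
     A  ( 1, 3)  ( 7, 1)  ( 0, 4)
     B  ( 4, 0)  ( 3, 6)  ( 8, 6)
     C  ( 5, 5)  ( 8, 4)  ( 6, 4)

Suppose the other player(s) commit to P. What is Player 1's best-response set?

u_1(A vs P) = 1
u_1(B vs P) = 4
u_1(C vs P) = 5
max payoff 5 at {C}

P1 best: {C}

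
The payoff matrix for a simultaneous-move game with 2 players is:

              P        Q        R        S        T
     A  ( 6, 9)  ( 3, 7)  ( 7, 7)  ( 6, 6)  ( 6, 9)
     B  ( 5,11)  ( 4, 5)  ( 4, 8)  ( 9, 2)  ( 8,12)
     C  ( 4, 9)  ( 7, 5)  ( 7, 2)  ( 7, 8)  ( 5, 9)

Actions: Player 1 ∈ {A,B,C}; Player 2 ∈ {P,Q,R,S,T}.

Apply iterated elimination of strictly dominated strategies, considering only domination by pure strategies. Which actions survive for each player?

Survivors P1:{A,B} P2:{P,T}

P2 drop Q (P beats it: A:9>7 B:11>5 C:9>5)
P2 drop R (P beats it: A:9>7 B:11>8 C:9>2)
P1 drop C (B beats it: P:5>4 S:9>7 T:8>5)
P2 drop S (P beats it: A:9>6 B:11>2)
P1→{A,B} P2→{P,T}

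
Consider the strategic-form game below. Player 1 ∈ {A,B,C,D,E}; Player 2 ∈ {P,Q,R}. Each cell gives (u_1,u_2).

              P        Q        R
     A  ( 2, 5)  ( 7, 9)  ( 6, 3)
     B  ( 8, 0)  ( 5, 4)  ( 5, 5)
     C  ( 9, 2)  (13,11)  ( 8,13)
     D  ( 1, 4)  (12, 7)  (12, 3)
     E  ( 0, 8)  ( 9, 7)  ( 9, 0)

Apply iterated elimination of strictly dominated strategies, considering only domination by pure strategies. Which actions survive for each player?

Survivors P1:{C,D} P2:{Q,R}

P1 drop A (C beats it: P:9>2 Q:13>7 R:8>6)
P1 drop B (C beats it: P:9>8 Q:13>5 R:8>5)
P1 drop E (D beats it: P:1>0 Q:12>9 R:12>9)
P2 drop P (Q beats it: C:11>2 D:7>4)
P1→{C,D} P2→{Q,R}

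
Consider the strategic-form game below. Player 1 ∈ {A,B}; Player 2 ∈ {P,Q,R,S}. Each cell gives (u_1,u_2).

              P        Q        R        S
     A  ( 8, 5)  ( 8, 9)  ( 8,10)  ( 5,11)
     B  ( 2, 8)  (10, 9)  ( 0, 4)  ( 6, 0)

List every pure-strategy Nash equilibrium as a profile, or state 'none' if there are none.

PSNE = {(B,Q)}

(A,P): not NE [P2→S gives 11>5]
(A,Q): not NE [P1→B gives 10>8; P2→S gives 11>9]
(A,R): not NE [P2→S gives 11>10]
(A,S): not NE [P1→B gives 6>5]
(B,P): not NE [P1→A gives 8>2; P2→Q gives 9>8]
(B,Q): NE
(B,R): not NE [P1→A gives 8>0; P2→Q gives 9>4]
(B,S): not NE [P2→Q gives 9>0]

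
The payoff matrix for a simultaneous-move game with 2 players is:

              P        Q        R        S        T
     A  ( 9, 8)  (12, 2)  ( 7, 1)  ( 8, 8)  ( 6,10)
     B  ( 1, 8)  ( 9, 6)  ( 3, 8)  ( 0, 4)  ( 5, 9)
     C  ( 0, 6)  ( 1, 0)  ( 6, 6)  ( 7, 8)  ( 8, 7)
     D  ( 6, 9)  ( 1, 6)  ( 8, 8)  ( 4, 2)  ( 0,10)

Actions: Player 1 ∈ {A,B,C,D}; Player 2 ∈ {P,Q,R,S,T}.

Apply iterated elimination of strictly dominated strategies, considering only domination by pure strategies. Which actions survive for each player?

Survivors P1:{A,C} P2:{S,T}

P1 drop B (A beats it: P:9>1 Q:12>9 R:7>3 S:8>0 T:6>5)
P2 drop P (T beats it: A:10>8 C:7>6 D:10>9)
P2 drop Q (T beats it: A:10>2 C:7>0 D:10>6)
P2 drop R (T beats it: A:10>1 C:7>6 D:10>8)
P1 drop D (A beats it: S:8>4 T:6>0)
P1→{A,C} P2→{S,T}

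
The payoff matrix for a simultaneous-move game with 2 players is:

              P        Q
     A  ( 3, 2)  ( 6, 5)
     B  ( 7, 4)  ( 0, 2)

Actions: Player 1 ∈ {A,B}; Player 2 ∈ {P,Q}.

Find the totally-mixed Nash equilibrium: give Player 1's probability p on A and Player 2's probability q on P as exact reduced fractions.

p=2/5, q=3/5

P1 indiff ⇒ q·3+(1-q)·6 = q·7+(1-q)·0 ⇒ q(-4) = (1-q)(-6) ⇒ q = 3/5
P2 indiff ⇒ p·2+(1-p)·4 = p·5+(1-p)·2 ⇒ p(-3) = (1-p)(-2) ⇒ p = 2/5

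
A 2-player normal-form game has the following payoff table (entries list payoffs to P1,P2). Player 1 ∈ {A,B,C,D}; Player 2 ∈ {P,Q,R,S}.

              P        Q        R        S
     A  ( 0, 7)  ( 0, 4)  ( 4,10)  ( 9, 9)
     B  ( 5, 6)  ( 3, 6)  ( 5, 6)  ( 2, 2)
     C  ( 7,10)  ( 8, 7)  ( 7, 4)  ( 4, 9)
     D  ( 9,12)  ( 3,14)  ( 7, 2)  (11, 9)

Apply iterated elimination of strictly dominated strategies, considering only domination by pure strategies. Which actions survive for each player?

IESDS → P1:{C,D} P2:{P,Q}

P1 drop A (D beats it: P:9>0 Q:3>0 R:7>4 S:11>9)
P1 drop B (C beats it: P:7>5 Q:8>3 R:7>5 S:4>2)
P2 drop R (P beats it: C:10>4 D:12>2)
P2 drop S (P beats it: C:10>9 D:12>9)
P1→{C,D} P2→{P,Q}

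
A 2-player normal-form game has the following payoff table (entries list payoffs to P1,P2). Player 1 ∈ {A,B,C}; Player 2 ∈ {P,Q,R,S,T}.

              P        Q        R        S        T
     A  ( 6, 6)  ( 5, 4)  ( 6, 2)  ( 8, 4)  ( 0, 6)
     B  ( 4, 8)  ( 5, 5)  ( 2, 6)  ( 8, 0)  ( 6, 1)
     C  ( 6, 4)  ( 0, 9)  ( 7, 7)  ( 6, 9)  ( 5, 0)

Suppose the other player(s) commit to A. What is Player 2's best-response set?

argmax u_2 = {P,T}

u_2(P vs A) = 6
u_2(Q vs A) = 4
u_2(R vs A) = 2
u_2(S vs A) = 4
u_2(T vs A) = 6
max payoff 6 at {P,T}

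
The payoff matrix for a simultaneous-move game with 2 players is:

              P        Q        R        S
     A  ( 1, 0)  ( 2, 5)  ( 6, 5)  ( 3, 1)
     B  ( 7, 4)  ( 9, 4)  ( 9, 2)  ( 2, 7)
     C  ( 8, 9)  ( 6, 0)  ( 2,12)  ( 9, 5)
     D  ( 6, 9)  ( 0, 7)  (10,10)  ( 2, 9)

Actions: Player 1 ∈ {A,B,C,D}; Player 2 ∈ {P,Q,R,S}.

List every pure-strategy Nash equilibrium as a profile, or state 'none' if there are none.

PSNE = {(D,R)}

(A,P): not NE [P1→C gives 8>1; P2→R gives 5>0]
(A,Q): not NE [P1→B gives 9>2]
(A,R): not NE [P1→D gives 10>6]
(A,S): not NE [P1→C gives 9>3; P2→R gives 5>1]
(B,P): not NE [P1→C gives 8>7; P2→S gives 7>4]
(B,Q): not NE [P2→S gives 7>4]
(B,R): not NE [P1→D gives 10>9; P2→S gives 7>2]
(B,S): not NE [P1→C gives 9>2]
(C,P): not NE [P2→R gives 12>9]
(C,Q): not NE [P1→B gives 9>6; P2→R gives 12>0]
(C,R): not NE [P1→D gives 10>2]
(C,S): not NE [P2→R gives 12>5]
(D,P): not NE [P1→C gives 8>6; P2→R gives 10>9]
(D,Q): not NE [P1→B gives 9>0; P2→R gives 10>7]
(D,R): NE
(D,S): not NE [P1→C gives 9>2; P2→R gives 10>9]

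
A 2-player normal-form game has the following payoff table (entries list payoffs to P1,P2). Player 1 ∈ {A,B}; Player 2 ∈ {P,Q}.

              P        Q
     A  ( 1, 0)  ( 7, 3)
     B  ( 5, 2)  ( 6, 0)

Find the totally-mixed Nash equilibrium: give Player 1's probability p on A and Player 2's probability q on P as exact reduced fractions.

p=2/5, q=1/5

P1 indiff ⇒ q·1+(1-q)·7 = q·5+(1-q)·6 ⇒ q(-4) = (1-q)(-1) ⇒ q = 1/5
P2 indiff ⇒ p·0+(1-p)·2 = p·3+(1-p)·0 ⇒ p(-3) = (1-p)(-2) ⇒ p = 2/5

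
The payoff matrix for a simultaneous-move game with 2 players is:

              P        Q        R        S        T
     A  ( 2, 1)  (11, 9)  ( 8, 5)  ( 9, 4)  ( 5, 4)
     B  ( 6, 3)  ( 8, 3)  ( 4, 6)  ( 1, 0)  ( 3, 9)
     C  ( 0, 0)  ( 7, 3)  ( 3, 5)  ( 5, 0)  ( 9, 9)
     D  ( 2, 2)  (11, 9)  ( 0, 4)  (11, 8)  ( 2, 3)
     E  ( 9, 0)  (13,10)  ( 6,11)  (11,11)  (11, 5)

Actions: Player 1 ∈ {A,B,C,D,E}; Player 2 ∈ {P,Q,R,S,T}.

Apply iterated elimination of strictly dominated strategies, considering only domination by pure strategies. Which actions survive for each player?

P1 drop B (E beats it: P:9>6 Q:13>8 R:6>4 S:11>1 T:11>3)
P1 drop C (E beats it: P:9>0 Q:13>7 R:6>3 S:11>5 T:11>9)
P2 drop P (Q beats it: A:9>1 D:9>2 E:10>0)
P2 drop T (Q beats it: A:9>4 D:9>3 E:10>5)
P1→{A,D,E} P2→{Q,R,S}

Survivors P1:{A,D,E} P2:{Q,R,S}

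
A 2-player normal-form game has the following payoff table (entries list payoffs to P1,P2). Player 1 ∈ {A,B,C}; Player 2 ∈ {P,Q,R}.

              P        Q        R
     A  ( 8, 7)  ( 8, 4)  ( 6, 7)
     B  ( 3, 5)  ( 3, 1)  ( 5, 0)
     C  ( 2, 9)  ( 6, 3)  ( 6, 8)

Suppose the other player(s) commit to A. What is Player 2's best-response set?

u_2(P vs A) = 7
u_2(Q vs A) = 4
u_2(R vs A) = 7
max payoff 7 at {P,R}

BR_2 = {P,R}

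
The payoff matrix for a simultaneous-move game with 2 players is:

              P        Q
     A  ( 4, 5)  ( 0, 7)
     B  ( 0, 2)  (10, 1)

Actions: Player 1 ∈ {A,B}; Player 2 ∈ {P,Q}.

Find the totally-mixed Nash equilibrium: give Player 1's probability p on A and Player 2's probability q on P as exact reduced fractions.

P1 indiff ⇒ q·4+(1-q)·0 = q·0+(1-q)·10 ⇒ q(4) = (1-q)(10) ⇒ q = 5/7
P2 indiff ⇒ p·5+(1-p)·2 = p·7+(1-p)·1 ⇒ p(-2) = (1-p)(-1) ⇒ p = 1/3

p=1/3, q=5/7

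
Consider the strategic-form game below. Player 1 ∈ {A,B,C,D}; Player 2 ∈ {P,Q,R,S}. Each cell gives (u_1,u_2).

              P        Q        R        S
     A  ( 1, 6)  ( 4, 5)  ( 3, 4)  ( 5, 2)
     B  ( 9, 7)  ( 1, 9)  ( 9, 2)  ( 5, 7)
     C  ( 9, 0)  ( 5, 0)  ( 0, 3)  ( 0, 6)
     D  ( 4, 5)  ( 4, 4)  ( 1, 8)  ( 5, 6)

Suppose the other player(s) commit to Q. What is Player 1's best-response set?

P1 best: {C}

u_1(A vs Q) = 4
u_1(B vs Q) = 1
u_1(C vs Q) = 5
u_1(D vs Q) = 4
max payoff 5 at {C}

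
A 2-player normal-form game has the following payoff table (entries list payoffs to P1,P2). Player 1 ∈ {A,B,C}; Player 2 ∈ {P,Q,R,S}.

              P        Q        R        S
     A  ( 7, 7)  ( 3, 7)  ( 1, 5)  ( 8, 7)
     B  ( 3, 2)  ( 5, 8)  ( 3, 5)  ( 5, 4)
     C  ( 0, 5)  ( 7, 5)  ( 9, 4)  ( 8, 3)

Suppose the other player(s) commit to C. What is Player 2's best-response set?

P2 best: {P,Q}

u_2(P vs C) = 5
u_2(Q vs C) = 5
u_2(R vs C) = 4
u_2(S vs C) = 3
max payoff 5 at {P,Q}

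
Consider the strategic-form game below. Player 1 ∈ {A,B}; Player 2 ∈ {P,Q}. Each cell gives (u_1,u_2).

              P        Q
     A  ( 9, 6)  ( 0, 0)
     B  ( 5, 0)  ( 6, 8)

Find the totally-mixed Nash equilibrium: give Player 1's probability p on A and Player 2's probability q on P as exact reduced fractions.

P1 indiff ⇒ q·9+(1-q)·0 = q·5+(1-q)·6 ⇒ q(4) = (1-q)(6) ⇒ q = 3/5
P2 indiff ⇒ p·6+(1-p)·0 = p·0+(1-p)·8 ⇒ p(6) = (1-p)(8) ⇒ p = 4/7

(p,q) = (4/7, 3/5)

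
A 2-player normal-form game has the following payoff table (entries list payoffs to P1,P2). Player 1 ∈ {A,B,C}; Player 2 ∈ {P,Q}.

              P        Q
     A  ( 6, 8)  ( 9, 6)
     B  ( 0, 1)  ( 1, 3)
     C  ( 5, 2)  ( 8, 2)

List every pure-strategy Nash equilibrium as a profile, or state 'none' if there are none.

NE set: (A,P)

(A,P): NE
(A,Q): not NE [P2→P gives 8>6]
(B,P): not NE [P1→A gives 6>0; P2→Q gives 3>1]
(B,Q): not NE [P1→A gives 9>1]
(C,P): not NE [P1→A gives 6>5]
(C,Q): not NE [P1→A gives 9>8]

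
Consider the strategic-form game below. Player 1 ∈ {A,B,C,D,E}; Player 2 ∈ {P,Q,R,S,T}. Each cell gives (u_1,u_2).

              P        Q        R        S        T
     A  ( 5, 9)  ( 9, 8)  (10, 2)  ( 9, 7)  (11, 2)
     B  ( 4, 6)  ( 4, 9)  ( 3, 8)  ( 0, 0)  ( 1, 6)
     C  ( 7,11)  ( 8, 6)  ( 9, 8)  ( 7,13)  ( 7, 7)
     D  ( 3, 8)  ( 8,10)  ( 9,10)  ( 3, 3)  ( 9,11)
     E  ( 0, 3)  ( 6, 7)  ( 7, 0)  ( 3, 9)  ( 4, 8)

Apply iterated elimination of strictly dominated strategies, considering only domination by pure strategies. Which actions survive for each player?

Survivors P1:{A,C} P2:{P,S}

P1 drop B (A beats it: P:5>4 Q:9>4 R:10>3 S:9>0 T:11>1)
P1 drop D (A beats it: P:5>3 Q:9>8 R:10>9 S:9>3 T:11>9)
P1 drop E (A beats it: P:5>0 Q:9>6 R:10>7 S:9>3 T:11>4)
P2 drop Q (P beats it: A:9>8 C:11>6)
P2 drop R (P beats it: A:9>2 C:11>8)
P2 drop T (P beats it: A:9>2 C:11>7)
P1→{A,C} P2→{P,S}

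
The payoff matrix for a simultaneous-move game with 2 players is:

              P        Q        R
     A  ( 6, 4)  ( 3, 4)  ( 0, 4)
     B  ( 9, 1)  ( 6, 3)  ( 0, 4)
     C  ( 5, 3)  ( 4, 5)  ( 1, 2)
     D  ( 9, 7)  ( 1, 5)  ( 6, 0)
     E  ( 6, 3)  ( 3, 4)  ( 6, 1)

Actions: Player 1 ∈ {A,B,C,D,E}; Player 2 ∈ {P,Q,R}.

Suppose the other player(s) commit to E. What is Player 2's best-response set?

u_2(P vs E) = 3
u_2(Q vs E) = 4
u_2(R vs E) = 1
max payoff 4 at {Q}

argmax u_2 = {Q}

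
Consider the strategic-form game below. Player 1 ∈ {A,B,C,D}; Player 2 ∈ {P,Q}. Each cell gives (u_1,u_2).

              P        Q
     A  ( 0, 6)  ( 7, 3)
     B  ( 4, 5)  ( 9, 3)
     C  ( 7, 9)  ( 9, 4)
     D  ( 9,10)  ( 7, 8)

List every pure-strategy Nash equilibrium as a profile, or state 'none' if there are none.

Nash profiles: (D,P)

(A,P): not NE [P1→D gives 9>0]
(A,Q): not NE [P1→C gives 9>7; P2→P gives 6>3]
(B,P): not NE [P1→D gives 9>4]
(B,Q): not NE [P2→P gives 5>3]
(C,P): not NE [P1→D gives 9>7]
(C,Q): not NE [P2→P gives 9>4]
(D,P): NE
(D,Q): not NE [P1→C gives 9>7; P2→P gives 10>8]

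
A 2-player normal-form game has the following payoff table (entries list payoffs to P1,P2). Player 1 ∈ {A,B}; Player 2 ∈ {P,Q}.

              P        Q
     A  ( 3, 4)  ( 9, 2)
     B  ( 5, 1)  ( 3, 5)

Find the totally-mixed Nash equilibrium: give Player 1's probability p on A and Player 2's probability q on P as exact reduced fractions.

(p,q) = (2/3, 3/4)

P1 indiff ⇒ q·3+(1-q)·9 = q·5+(1-q)·3 ⇒ q(-2) = (1-q)(-6) ⇒ q = 3/4
P2 indiff ⇒ p·4+(1-p)·1 = p·2+(1-p)·5 ⇒ p(2) = (1-p)(4) ⇒ p = 2/3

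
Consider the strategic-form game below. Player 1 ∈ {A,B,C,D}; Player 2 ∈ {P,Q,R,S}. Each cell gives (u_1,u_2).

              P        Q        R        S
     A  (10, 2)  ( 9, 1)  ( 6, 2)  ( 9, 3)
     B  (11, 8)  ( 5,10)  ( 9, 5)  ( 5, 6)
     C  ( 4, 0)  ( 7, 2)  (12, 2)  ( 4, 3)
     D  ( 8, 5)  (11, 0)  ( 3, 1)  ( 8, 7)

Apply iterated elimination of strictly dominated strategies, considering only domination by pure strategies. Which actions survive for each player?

Survivors P1:{A,B,D} P2:{P,Q,S}

P2 drop R (S beats it: A:3>2 B:6>5 C:3>2 D:7>1)
P1 drop C (A beats it: P:10>4 Q:9>7 S:9>4)
P1→{A,B,D} P2→{P,Q,S}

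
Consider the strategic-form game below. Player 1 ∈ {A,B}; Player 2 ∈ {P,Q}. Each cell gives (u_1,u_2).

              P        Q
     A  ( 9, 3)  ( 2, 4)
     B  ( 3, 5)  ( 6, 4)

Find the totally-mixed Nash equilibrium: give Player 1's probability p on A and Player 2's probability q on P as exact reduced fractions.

(p,q) = (1/2, 2/5)

P1 indiff ⇒ q·9+(1-q)·2 = q·3+(1-q)·6 ⇒ q(6) = (1-q)(4) ⇒ q = 2/5
P2 indiff ⇒ p·3+(1-p)·5 = p·4+(1-p)·4 ⇒ p(-1) = (1-p)(-1) ⇒ p = 1/2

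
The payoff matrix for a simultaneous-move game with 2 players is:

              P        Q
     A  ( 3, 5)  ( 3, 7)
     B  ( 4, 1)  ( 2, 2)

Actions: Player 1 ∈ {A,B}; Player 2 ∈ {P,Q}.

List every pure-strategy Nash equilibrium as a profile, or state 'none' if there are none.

NE set: (A,Q)

(A,P): not NE [P1→B gives 4>3; P2→Q gives 7>5]
(A,Q): NE
(B,P): not NE [P2→Q gives 2>1]
(B,Q): not NE [P1→A gives 3>2]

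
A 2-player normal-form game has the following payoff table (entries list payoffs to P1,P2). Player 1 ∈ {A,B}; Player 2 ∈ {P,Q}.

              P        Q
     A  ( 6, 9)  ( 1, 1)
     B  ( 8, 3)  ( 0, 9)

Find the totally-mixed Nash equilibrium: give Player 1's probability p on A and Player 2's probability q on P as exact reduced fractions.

p=3/7, q=1/3

P1 indiff ⇒ q·6+(1-q)·1 = q·8+(1-q)·0 ⇒ q(-2) = (1-q)(-1) ⇒ q = 1/3
P2 indiff ⇒ p·9+(1-p)·3 = p·1+(1-p)·9 ⇒ p(8) = (1-p)(6) ⇒ p = 3/7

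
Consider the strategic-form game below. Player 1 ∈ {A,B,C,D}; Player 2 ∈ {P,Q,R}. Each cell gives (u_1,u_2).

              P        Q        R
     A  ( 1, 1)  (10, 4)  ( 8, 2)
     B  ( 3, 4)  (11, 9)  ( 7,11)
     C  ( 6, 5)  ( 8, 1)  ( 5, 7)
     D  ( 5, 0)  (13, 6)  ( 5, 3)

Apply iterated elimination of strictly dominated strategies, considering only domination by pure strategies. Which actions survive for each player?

P2 drop P (R beats it: A:2>1 B:11>4 C:7>5 D:3>0)
P1 drop C (A beats it: Q:10>8 R:8>5)
P1→{A,B,D} P2→{Q,R}

Survivors P1:{A,B,D} P2:{Q,R}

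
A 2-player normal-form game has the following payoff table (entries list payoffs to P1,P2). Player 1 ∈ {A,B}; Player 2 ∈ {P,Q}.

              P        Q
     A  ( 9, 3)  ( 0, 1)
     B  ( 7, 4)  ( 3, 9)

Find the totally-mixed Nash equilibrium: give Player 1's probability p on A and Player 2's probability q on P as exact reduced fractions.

(p,q) = (5/7, 3/5)

P1 indiff ⇒ q·9+(1-q)·0 = q·7+(1-q)·3 ⇒ q(2) = (1-q)(3) ⇒ q = 3/5
P2 indiff ⇒ p·3+(1-p)·4 = p·1+(1-p)·9 ⇒ p(2) = (1-p)(5) ⇒ p = 5/7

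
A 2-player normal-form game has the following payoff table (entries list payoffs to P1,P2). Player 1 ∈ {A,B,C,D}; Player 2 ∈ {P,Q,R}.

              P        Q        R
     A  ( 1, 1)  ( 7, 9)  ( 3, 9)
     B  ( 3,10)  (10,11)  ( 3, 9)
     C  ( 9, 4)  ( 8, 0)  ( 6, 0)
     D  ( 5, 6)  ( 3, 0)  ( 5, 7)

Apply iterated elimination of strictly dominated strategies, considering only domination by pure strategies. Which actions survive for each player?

Survivors P1:{B,C} P2:{P,Q}

P1 drop A (C beats it: P:9>1 Q:8>7 R:6>3)
P1 drop D (C beats it: P:9>5 Q:8>3 R:6>5)
P2 drop R (P beats it: B:10>9 C:4>0)
P1→{B,C} P2→{P,Q}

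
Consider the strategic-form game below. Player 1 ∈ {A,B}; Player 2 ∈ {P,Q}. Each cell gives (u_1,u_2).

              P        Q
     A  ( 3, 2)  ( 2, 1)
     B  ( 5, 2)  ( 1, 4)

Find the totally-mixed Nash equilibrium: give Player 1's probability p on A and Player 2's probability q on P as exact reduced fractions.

P1 mixes 2/3 on A; P2 mixes 1/3 on P

P1 indiff ⇒ q·3+(1-q)·2 = q·5+(1-q)·1 ⇒ q(-2) = (1-q)(-1) ⇒ q = 1/3
P2 indiff ⇒ p·2+(1-p)·2 = p·1+(1-p)·4 ⇒ p(1) = (1-p)(2) ⇒ p = 2/3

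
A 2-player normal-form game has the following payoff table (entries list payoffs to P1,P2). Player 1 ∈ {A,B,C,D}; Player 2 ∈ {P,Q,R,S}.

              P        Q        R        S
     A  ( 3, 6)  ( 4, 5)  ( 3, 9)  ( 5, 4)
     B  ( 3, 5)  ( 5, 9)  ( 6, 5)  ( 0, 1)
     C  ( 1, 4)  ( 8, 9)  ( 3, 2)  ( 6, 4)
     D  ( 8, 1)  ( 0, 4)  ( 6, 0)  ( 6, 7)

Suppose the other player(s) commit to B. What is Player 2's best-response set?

u_2(P vs B) = 5
u_2(Q vs B) = 9
u_2(R vs B) = 5
u_2(S vs B) = 1
max payoff 9 at {Q}

P2 best: {Q}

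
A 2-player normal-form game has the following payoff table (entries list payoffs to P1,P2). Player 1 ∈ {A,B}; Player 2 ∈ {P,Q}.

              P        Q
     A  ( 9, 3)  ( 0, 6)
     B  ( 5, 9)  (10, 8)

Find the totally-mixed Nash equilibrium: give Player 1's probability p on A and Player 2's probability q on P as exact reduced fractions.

(p,q) = (1/4, 5/7)

P1 indiff ⇒ q·9+(1-q)·0 = q·5+(1-q)·10 ⇒ q(4) = (1-q)(10) ⇒ q = 5/7
P2 indiff ⇒ p·3+(1-p)·9 = p·6+(1-p)·8 ⇒ p(-3) = (1-p)(-1) ⇒ p = 1/4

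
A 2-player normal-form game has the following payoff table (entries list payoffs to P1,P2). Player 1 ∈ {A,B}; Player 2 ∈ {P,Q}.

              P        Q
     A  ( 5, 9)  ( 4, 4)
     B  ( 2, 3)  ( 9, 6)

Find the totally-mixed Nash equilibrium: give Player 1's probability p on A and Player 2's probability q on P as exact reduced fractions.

P1 mixes 3/8 on A; P2 mixes 5/8 on P

P1 indiff ⇒ q·5+(1-q)·4 = q·2+(1-q)·9 ⇒ q(3) = (1-q)(5) ⇒ q = 5/8
P2 indiff ⇒ p·9+(1-p)·3 = p·4+(1-p)·6 ⇒ p(5) = (1-p)(3) ⇒ p = 3/8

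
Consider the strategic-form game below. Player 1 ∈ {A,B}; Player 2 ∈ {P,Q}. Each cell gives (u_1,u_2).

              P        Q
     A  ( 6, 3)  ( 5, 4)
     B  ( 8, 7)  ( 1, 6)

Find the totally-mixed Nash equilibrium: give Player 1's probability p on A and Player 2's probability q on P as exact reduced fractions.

P1 indiff ⇒ q·6+(1-q)·5 = q·8+(1-q)·1 ⇒ q(-2) = (1-q)(-4) ⇒ q = 2/3
P2 indiff ⇒ p·3+(1-p)·7 = p·4+(1-p)·6 ⇒ p(-1) = (1-p)(-1) ⇒ p = 1/2

(p,q) = (1/2, 2/3)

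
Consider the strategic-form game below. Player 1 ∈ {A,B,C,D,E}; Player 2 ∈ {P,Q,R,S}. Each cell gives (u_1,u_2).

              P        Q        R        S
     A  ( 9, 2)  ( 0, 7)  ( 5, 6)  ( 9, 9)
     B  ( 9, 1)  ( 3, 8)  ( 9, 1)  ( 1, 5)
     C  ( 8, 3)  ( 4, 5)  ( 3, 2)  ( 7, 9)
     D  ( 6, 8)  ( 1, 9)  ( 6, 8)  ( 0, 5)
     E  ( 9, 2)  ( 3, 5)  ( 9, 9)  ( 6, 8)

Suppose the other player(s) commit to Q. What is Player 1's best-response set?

P1 best: {C}

u_1(A vs Q) = 0
u_1(B vs Q) = 3
u_1(C vs Q) = 4
u_1(D vs Q) = 1
u_1(E vs Q) = 3
max payoff 4 at {C}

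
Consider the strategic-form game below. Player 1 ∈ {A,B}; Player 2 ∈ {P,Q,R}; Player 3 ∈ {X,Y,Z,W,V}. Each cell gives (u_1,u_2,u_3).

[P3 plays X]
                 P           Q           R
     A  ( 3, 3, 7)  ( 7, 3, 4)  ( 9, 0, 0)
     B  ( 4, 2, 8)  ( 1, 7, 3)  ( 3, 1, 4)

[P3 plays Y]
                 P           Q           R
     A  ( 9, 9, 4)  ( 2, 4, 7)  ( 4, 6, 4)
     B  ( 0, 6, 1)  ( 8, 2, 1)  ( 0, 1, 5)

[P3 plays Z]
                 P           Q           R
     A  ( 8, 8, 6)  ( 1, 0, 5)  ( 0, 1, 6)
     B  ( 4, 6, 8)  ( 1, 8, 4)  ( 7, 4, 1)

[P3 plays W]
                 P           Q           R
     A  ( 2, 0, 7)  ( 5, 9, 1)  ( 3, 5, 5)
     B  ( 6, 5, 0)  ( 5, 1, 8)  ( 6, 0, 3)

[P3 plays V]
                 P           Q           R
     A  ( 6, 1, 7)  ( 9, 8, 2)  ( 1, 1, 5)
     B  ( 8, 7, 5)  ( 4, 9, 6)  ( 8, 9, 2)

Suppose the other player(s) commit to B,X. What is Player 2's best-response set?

P2 best: {Q}

u_2(P vs B,X) = 2
u_2(Q vs B,X) = 7
u_2(R vs B,X) = 1
max payoff 7 at {Q}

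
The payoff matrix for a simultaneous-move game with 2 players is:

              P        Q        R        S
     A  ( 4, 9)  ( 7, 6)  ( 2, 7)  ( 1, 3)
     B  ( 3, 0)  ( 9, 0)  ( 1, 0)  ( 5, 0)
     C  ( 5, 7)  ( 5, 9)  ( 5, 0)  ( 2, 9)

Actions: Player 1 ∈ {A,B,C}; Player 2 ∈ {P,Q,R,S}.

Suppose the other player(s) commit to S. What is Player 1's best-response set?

argmax u_1 = {B}

u_1(A vs S) = 1
u_1(B vs S) = 5
u_1(C vs S) = 2
max payoff 5 at {B}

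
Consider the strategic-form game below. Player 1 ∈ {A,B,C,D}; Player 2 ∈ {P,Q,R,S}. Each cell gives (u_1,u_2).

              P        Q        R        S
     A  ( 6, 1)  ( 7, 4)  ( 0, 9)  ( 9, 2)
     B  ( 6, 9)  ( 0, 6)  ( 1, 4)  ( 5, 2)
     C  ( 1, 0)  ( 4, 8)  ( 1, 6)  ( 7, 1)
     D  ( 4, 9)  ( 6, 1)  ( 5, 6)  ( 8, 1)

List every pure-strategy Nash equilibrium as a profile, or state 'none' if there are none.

PSNE = {(B,P)}

(A,P): not NE [P2→R gives 9>1]
(A,Q): not NE [P2→R gives 9>4]
(A,R): not NE [P1→D gives 5>0]
(A,S): not NE [P2→R gives 9>2]
(B,P): NE
(B,Q): not NE [P1→A gives 7>0; P2→P gives 9>6]
(B,R): not NE [P1→D gives 5>1; P2→P gives 9>4]
(B,S): not NE [P1→A gives 9>5; P2→P gives 9>2]
(C,P): not NE [P1→B gives 6>1; P2→Q gives 8>0]
(C,Q): not NE [P1→A gives 7>4]
(C,R): not NE [P1→D gives 5>1; P2→Q gives 8>6]
(C,S): not NE [P1→A gives 9>7; P2→Q gives 8>1]
(D,P): not NE [P1→B gives 6>4]
(D,Q): not NE [P1→A gives 7>6; P2→P gives 9>1]
(D,R): not NE [P2→P gives 9>6]
(D,S): not NE [P1→A gives 9>8; P2→P gives 9>1]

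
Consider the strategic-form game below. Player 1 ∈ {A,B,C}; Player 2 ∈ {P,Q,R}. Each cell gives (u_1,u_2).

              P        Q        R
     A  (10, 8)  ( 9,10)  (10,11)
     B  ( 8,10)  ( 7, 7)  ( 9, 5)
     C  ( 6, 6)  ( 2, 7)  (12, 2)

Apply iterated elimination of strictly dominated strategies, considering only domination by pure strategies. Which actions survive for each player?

P1 drop B (A beats it: P:10>8 Q:9>7 R:10>9)
P2 drop P (Q beats it: A:10>8 C:7>6)
P1→{A,C} P2→{Q,R}

IESDS → P1:{A,C} P2:{Q,R}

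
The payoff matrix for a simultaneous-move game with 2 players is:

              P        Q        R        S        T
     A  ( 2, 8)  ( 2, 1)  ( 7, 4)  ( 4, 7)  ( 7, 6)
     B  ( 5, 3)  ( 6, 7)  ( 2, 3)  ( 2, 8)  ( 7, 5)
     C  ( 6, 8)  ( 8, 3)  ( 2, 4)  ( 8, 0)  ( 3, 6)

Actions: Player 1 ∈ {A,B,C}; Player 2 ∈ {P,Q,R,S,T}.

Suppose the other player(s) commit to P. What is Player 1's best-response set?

argmax u_1 = {C}

u_1(A vs P) = 2
u_1(B vs P) = 5
u_1(C vs P) = 6
max payoff 6 at {C}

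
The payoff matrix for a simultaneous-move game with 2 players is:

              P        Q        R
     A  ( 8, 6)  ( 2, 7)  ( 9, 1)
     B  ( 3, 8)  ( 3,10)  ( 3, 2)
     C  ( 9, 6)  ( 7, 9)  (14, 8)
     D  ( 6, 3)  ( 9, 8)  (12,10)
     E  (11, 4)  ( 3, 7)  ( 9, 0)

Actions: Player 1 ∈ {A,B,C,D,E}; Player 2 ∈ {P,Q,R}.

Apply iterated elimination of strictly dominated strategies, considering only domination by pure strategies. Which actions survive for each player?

P1 drop A (C beats it: P:9>8 Q:7>2 R:14>9)
P1 drop B (C beats it: P:9>3 Q:7>3 R:14>3)
P2 drop P (Q beats it: C:9>6 D:8>3 E:7>4)
P1 drop E (C beats it: Q:7>3 R:14>9)
P1→{C,D} P2→{Q,R}

IESDS → P1:{C,D} P2:{Q,R}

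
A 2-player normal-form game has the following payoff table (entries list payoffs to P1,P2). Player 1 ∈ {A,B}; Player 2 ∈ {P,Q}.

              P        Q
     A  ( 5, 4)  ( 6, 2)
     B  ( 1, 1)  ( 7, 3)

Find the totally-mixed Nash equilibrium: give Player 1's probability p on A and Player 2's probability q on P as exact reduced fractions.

P1 indiff ⇒ q·5+(1-q)·6 = q·1+(1-q)·7 ⇒ q(4) = (1-q)(1) ⇒ q = 1/5
P2 indiff ⇒ p·4+(1-p)·1 = p·2+(1-p)·3 ⇒ p(2) = (1-p)(2) ⇒ p = 1/2

p=1/2, q=1/5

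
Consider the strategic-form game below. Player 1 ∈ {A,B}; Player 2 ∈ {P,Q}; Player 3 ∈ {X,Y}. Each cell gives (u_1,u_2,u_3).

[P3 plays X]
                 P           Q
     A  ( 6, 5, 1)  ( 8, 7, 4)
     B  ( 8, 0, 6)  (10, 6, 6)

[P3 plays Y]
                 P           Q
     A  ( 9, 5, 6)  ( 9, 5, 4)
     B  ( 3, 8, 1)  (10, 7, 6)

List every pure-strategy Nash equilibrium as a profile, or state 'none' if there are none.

(A,P,X): not NE [P1→B gives 8>6; P2→Q gives 7>5; P3→Y gives 6>1]
(A,P,Y): NE
(A,Q,X): not NE [P1→B gives 10>8]
(A,Q,Y): not NE [P1→B gives 10>9]
(B,P,X): not NE [P2→Q gives 6>0]
(B,P,Y): not NE [P1→A gives 9>3; P3→X gives 6>1]
(B,Q,X): NE
(B,Q,Y): not NE [P2→P gives 8>7]

PSNE = {(A,P,Y), (B,Q,X)}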